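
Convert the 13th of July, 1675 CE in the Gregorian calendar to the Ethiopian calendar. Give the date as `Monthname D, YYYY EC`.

Hamle 9, 1667 EC

Both dates share Julian Day Number 2333035; in the Ethiopian calendar that is 9 Hamle 1667 EC.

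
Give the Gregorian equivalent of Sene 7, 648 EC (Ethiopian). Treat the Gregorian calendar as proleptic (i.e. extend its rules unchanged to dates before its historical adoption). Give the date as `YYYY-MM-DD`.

Julian Day Number of the source date = 1960814.
Converting JDN 1960814 to the Gregorian calendar gives 4 June 656 CE.

0656-06-04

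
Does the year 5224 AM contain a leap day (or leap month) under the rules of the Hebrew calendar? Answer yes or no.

no

Hebrew year 5224 is year 18 of its 19-year Metonic cycle; leap years are at positions 3, 6, 8, 11, 14, 17, 19, so it is a common year (12 months).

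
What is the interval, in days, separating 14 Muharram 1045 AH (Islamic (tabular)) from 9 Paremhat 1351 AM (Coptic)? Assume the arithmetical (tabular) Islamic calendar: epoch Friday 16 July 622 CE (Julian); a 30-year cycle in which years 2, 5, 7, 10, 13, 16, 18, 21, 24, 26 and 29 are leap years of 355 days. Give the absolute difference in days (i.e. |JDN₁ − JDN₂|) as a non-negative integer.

First date → JDN 2318412; second date → JDN 2318305.
The interval is |2318412 − 2318305| = 107 days.

107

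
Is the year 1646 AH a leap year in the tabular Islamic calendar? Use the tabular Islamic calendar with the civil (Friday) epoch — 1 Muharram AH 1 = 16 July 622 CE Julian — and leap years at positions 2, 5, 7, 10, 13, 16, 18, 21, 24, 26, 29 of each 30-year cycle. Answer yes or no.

Year 1646 AH is year 26 of its 30-year cycle; leap positions are 2, 5, 7, 10, 13, 16, 18, 21, 24, 26, 29, so it is a leap year (355 days).

yes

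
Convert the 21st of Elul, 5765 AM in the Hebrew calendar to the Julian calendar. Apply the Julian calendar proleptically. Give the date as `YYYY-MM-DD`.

2005-09-12

Both dates share Julian Day Number 2453639; in the Julian calendar that is 12 September 2005 CE.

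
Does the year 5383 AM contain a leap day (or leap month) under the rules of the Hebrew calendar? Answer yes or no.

yes

Hebrew year 5383 is year 6 of its 19-year Metonic cycle; leap years are at positions 3, 6, 8, 11, 14, 17, 19, so it is a leap year (13 months).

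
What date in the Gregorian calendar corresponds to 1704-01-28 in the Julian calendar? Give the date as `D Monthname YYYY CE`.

At this point the Julian calendar is 11 days behind the Gregorian.
28 January 1704 Julian + 11 days → 8 February 1704 Gregorian.

8 February 1704 CE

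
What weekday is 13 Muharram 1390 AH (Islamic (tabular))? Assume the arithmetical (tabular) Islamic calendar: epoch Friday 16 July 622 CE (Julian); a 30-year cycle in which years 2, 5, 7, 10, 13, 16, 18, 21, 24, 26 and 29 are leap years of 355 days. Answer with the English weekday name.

This is JDN 2440667 (21 March 1970 Gregorian).
2440667 ≡ 5 (mod 7); counting from Monday = 0 gives Saturday.

Saturday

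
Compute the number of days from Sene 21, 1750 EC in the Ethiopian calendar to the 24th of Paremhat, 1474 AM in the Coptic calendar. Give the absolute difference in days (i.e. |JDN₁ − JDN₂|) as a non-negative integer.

87

JDN of the first date = 2363333.
JDN of the second date = 2363246.
|2363246 − 2363333| = 87.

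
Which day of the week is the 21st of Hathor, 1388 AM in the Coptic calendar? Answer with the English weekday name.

Saturday

This is JDN 2331712 (28 November 1671 Gregorian).
JDN 2331712 mod 7 = 5, and JDN 0 was a Monday, so this is a Saturday.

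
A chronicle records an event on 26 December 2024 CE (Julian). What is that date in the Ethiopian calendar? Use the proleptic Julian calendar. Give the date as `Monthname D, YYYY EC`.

The source date corresponds to 8 January 2025 in the Gregorian calendar (JDN 2460684).
That day falls on 30 Tahsas 2017 EC in the Ethiopian calendar.

Tahsas 30, 2017 EC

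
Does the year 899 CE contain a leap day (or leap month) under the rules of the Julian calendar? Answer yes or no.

no

899 mod 4 = 3, so it is a common year in the Julian calendar.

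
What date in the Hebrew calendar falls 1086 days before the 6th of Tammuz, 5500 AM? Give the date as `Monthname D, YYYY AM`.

JDN of the 6th of Tammuz, 5500 AM = 2356764.
2356764 − 1086 = 2355678.
JDN 2355678 in the Hebrew calendar is Tammuz 12, 5497 AM.

Tammuz 12, 5497 AM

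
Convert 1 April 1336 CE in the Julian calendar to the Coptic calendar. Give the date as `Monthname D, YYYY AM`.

Julian Day Number of the source date = 2209123.
Converting JDN 2209123 to the Coptic calendar gives 6 Parmouti 1052 AM.

Parmouti 6, 1052 AM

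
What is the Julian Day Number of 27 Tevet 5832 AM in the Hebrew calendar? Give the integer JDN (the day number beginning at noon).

2477860

In the Gregorian calendar the same day is 18 January 2072.
JDN 2400001 is 17 November 1858 CE (Gregorian), MJD 0; the target day is +77859 days from there, so JDN = 2477860.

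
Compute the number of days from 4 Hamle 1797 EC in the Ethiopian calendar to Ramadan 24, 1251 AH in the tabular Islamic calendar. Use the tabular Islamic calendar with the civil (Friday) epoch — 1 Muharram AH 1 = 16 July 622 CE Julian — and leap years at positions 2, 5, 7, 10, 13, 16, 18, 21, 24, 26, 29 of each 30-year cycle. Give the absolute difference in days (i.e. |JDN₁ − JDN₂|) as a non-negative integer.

JDN of the first date = 2380513.
JDN of the second date = 2391657.
|2391657 − 2380513| = 11144.

11144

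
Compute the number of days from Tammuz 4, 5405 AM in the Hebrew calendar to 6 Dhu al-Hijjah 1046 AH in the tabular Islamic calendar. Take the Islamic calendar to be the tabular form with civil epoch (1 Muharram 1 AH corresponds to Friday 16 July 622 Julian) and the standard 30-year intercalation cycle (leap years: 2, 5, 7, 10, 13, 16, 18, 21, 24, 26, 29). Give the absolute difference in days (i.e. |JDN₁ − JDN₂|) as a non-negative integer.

2980

JDN of the first date = 2322063.
JDN of the second date = 2319083.
|2319083 − 2322063| = 2980.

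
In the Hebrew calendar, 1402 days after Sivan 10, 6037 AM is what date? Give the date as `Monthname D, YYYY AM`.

Counting 1402 days forward from JDN 2552880 reaches JDN 2554282, which is Nisan 24, 6041 AM.

Nisan 24, 6041 AM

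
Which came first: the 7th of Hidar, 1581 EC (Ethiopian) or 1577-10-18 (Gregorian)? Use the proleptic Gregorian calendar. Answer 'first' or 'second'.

Converting both to JDN: 2301382 vs 2297338; the smaller is the second.

second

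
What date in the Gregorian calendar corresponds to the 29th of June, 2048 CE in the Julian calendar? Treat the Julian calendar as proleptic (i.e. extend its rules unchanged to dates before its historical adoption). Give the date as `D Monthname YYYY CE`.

12 July 2048 CE

For dates in this range the Gregorian date is 13 days ahead of the Julian.
29 June 2048 Julian + 13 days → 12 July 2048 Gregorian.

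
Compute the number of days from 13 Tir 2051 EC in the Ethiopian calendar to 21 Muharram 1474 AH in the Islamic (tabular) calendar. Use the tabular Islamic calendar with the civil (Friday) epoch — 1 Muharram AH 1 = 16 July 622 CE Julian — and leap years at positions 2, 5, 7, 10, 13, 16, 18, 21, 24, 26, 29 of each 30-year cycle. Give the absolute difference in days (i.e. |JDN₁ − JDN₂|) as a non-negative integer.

First date → JDN 2473115; second date → JDN 2470442.
The interval is |2473115 − 2470442| = 2673 days.

2673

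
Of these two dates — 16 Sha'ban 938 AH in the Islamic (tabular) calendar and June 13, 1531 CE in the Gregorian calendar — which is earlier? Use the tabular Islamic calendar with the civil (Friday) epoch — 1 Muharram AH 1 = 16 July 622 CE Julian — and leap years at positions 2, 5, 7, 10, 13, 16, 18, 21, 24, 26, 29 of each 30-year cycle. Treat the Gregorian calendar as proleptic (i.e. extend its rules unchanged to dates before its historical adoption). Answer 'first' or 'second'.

The two dates have Julian Day Numbers 2280704 and 2280409 respectively.
Since 2280409 < 2280704, the second date comes first.

second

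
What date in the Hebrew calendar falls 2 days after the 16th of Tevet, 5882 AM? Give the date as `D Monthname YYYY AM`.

Counting 2 days forward from JDN 2496098 reaches JDN 2496100, which is 18 Tevet 5882 AM.

18 Tevet 5882 AM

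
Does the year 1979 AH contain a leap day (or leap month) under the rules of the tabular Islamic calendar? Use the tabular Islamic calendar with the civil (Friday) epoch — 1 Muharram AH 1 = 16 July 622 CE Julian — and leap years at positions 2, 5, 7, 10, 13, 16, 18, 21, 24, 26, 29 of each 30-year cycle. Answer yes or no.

Year 1979 AH is year 29 of its 30-year cycle; leap positions are 2, 5, 7, 10, 13, 16, 18, 21, 24, 26, 29, so it is a leap year (355 days).

yes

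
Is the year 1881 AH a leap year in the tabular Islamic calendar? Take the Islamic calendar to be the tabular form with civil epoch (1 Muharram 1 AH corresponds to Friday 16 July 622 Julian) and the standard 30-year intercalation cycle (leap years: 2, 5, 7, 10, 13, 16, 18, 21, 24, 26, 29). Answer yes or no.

Year 1881 AH is year 21 of its 30-year cycle; leap positions are 2, 5, 7, 10, 13, 16, 18, 21, 24, 26, 29, so it is a leap year (355 days).

yes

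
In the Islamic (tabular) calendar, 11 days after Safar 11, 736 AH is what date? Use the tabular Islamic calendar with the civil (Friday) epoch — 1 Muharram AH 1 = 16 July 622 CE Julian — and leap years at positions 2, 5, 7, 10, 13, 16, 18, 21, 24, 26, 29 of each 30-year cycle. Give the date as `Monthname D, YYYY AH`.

The starting date is JDN 2208939; 2208939 + 11 = 2208950.
JDN 2208950 corresponds to Safar 22, 736 AH.

Safar 22, 736 AH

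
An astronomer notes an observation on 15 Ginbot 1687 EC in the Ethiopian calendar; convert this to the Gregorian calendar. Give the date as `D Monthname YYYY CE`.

20 May 1695 CE

Julian Day Number of the source date = 2340286.
Converting JDN 2340286 to the Gregorian calendar gives 20 May 1695 CE.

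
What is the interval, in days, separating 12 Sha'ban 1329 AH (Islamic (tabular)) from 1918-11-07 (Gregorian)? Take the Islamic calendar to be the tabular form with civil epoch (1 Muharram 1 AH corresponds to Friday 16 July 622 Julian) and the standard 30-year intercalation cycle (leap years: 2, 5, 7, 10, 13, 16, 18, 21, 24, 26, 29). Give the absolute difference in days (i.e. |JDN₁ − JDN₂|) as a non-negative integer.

2648

JDN of the first date = 2419257.
JDN of the second date = 2421905.
|2421905 − 2419257| = 2648.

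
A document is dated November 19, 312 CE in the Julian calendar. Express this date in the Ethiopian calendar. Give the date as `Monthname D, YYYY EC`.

Julian Day Number of the source date = 1835339.
Converting JDN 1835339 to the Ethiopian calendar gives 23 Hidar 305 EC.

Hidar 23, 305 EC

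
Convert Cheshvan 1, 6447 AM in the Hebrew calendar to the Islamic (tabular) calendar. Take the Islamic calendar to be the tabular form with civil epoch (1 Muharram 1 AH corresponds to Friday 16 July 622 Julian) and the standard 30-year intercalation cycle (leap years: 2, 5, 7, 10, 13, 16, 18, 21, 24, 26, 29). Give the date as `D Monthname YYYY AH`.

The source date corresponds to 11 October 2686 in the Gregorian calendar (JDN 2702385).
That day falls on 1 Sha'ban 2128 AH in the tabular Islamic calendar.

1 Sha'ban 2128 AH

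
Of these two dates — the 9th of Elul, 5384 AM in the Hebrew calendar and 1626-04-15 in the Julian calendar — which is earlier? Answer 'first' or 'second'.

first

The two dates have Julian Day Numbers 2314450 and 2315059 respectively.
Since 2314450 < 2315059, the first date comes first.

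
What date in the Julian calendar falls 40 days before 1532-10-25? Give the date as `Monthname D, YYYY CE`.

September 15, 1532 CE

JDN of 1532-10-25 = 2280919.
2280919 − 40 = 2280879.
JDN 2280879 in the Julian calendar is September 15, 1532 CE.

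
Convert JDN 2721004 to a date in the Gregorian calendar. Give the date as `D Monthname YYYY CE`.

3 October 2737 CE

JDN 2451545 is 1 Jan 2000; 2721004 is +269459 days from there.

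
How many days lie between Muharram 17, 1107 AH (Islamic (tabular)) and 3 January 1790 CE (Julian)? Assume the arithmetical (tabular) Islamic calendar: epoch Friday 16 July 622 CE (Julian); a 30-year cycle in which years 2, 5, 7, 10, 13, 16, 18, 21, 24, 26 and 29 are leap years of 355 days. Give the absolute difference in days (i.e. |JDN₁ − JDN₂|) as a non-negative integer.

JDN of the first date = 2340386.
JDN of the second date = 2374858.
|2374858 − 2340386| = 34472.

34472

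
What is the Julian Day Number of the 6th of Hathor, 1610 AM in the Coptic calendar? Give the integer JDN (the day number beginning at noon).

2412782

In the Gregorian calendar the same day is 14 November 1893.
JDN 2400001 is 17 November 1858 CE (Gregorian), MJD 0; the target day is +12781 days from there, so JDN = 2412782.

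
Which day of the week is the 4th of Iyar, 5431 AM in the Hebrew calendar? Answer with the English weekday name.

Equivalently 14 April 1671 Gregorian, JDN 2331484.
Since JDN mod 7 = 1 (0 = Monday), the day is Tuesday.

Tuesday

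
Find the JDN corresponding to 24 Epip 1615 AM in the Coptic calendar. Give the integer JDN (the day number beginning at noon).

Equivalently 30 July 1899 (Gregorian).
JDN 2299161 is 15 October 1582 CE (Gregorian); the target day is +115705 days from there, so JDN = 2414866.

2414866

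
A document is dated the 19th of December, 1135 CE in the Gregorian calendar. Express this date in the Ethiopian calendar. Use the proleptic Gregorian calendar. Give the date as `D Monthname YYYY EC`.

Both dates share Julian Day Number 2135962; in the Ethiopian calendar that is 15 Tahsas 1128 EC.

15 Tahsas 1128 EC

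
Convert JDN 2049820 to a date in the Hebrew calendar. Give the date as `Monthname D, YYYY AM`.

JDN 2049820 is 11 February 900 in the proleptic Gregorian calendar.
In the Hebrew calendar that day is Adar 4, 4660 AM.

Adar 4, 4660 AM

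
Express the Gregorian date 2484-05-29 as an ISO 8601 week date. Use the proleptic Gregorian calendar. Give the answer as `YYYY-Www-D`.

2484-W22-1

The weekday is Monday (ISO weekday 1).
That Monday belongs to ISO week 22 of ISO year 2484.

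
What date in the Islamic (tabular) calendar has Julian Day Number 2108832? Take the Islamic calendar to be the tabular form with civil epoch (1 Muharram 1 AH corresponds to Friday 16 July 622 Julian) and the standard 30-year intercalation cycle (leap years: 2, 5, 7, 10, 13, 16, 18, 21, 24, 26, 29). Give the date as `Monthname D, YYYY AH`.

Sha'ban 12, 453 AH

JDN 2108832 is 7 September 1061 in the proleptic Gregorian calendar.
In the tabular Islamic calendar that day is Sha'ban 12, 453 AH.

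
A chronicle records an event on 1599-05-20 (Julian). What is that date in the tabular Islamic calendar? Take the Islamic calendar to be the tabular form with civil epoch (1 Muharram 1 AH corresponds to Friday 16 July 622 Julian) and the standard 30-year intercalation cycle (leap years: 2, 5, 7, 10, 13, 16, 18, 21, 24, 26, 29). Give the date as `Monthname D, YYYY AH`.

Dhu al-Qa'dah 5, 1007 AH

Both dates share Julian Day Number 2305232; in the tabular Islamic calendar that is 5 Dhu al-Qa'dah 1007 AH.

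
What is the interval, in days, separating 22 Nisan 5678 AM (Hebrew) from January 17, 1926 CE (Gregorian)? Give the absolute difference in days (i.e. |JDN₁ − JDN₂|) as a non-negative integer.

2845

First date → JDN 2421688; second date → JDN 2424533.
The interval is |2421688 − 2424533| = 2845 days.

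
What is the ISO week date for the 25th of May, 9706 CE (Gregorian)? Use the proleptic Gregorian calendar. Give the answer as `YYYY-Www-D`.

9706-W21-2

The weekday is Tuesday (ISO weekday 2).
That Tuesday belongs to ISO week 21 of ISO year 9706.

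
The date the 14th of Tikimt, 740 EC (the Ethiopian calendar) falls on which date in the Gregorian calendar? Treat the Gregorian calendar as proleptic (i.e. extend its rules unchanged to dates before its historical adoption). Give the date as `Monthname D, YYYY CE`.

October 16, 747 CE

Both dates share Julian Day Number 1994184; in the Gregorian calendar that is 16 October 747 CE.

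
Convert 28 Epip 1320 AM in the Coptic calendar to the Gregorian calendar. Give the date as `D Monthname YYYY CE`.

Julian Day Number of the source date = 2307122.
Converting JDN 2307122 to the Gregorian calendar gives 1 August 1604 CE.

1 August 1604 CE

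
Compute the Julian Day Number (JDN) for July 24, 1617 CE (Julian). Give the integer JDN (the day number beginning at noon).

2311872

In the Gregorian calendar the same day is 3 August 1617.
JDN 2299161 is 15 October 1582 CE (Gregorian); the target day is +12711 days from there, so JDN = 2311872.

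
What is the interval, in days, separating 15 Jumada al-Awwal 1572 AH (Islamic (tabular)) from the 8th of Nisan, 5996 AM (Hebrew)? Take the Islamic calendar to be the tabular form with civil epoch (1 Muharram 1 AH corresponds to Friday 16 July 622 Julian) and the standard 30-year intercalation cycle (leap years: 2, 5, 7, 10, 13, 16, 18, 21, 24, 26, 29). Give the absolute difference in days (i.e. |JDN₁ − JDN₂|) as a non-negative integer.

First date → JDN 2505282; second date → JDN 2537846.
The interval is |2505282 − 2537846| = 32564 days.

32564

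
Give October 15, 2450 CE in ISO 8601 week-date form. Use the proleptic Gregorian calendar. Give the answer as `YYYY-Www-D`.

The weekday is Saturday (ISO weekday 6).
That Saturday belongs to ISO week 41 of ISO year 2450.

2450-W41-6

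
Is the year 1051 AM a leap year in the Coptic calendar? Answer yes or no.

1051 mod 4 = 3; in the Coptic calendar a year is leap when year mod 4 = 3, so it is a leap year.

yes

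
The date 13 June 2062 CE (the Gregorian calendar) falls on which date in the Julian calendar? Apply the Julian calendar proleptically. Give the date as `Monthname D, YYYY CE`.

For dates in this range the Gregorian date is 13 days ahead of the Julian.
13 June 2062 Gregorian − 13 days → 31 May 2062 Julian.

May 31, 2062 CE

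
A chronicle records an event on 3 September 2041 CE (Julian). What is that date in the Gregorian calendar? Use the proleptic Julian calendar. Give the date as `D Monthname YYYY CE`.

16 September 2041 CE

At this point the Julian calendar is 13 days behind the Gregorian.
3 September 2041 Julian + 13 days → 16 September 2041 Gregorian.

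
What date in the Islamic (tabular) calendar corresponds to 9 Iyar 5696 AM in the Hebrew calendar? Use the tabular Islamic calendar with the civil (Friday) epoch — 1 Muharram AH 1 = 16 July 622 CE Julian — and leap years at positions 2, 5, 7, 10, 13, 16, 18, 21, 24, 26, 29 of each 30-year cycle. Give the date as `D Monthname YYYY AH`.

The source date corresponds to 1 May 1936 in the Gregorian calendar (JDN 2428290).
That day falls on 9 Safar 1355 AH in the tabular Islamic calendar.

9 Safar 1355 AH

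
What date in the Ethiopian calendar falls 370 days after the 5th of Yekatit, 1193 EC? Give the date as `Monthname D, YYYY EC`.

JDN of the 5th of Yekatit, 1193 EC = 2159753.
2159753 + 370 = 2160123.
JDN 2160123 in the Ethiopian calendar is Yekatit 10, 1194 EC.

Yekatit 10, 1194 EC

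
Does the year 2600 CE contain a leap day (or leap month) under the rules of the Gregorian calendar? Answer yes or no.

no

2600 is divisible by 4; 2600 is divisible by 100 but not 400, so it is a common year.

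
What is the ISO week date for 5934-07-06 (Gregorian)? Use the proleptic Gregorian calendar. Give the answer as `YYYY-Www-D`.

The weekday is Friday (ISO weekday 5).
That Friday belongs to ISO week 27 of ISO year 5934.

5934-W27-5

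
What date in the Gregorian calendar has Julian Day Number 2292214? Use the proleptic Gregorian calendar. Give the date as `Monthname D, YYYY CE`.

October 8, 1563 CE

JDN 2451545 is 1 Jan 2000; 2292214 is −159331 days from there.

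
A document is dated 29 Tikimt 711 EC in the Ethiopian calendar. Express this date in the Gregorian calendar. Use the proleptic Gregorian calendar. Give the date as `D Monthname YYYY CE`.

Julian Day Number of the source date = 1983606.
Converting JDN 1983606 to the Gregorian calendar gives 30 October 718 CE.

30 October 718 CE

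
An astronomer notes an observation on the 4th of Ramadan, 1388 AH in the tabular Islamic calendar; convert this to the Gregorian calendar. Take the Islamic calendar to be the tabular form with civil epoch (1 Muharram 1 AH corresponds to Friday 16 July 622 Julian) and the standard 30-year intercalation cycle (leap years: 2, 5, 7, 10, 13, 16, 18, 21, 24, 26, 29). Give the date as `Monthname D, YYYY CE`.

November 25, 1968 CE

Julian Day Number of the source date = 2440186.
Converting JDN 2440186 to the Gregorian calendar gives 25 November 1968 CE.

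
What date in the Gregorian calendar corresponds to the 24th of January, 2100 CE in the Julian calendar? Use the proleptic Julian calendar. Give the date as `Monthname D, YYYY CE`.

February 6, 2100 CE

The Julian–Gregorian offset here is 13 days (Julian trailing).
24 January 2100 Julian + 13 days → 6 February 2100 Gregorian.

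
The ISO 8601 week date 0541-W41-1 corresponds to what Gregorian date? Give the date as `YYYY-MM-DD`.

0541-10-09

ISO week 1 of 541 is the week containing the first Thursday of 541.
Week 41, day 1 (Monday) lands on 0541-10-09.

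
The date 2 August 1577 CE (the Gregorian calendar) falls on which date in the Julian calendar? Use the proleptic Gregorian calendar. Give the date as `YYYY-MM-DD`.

1577-07-23

For dates in this range the Gregorian date is 10 days ahead of the Julian.
2 August 1577 Gregorian − 10 days → 23 July 1577 Julian.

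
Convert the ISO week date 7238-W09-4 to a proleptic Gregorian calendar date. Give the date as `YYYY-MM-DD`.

ISO week 1 of 7238 is the week containing the first Thursday of 7238.
Week 9, day 4 (Thursday) lands on 7238-03-04.

7238-03-04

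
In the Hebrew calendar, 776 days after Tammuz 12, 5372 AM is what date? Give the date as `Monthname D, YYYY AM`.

Elul 22, 5374 AM

The starting date is JDN 2310024; 2310024 + 776 = 2310800.
JDN 2310800 corresponds to Elul 22, 5374 AM.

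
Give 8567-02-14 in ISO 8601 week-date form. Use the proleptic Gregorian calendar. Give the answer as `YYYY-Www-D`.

The weekday is Saturday (ISO weekday 6).
That Saturday belongs to ISO week 7 of ISO year 8567.

8567-W07-6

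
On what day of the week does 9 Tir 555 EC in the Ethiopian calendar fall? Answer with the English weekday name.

Thursday

This is JDN 1926697 (6 January 563 Gregorian).
Since JDN mod 7 = 3 (0 = Monday), the day is Thursday.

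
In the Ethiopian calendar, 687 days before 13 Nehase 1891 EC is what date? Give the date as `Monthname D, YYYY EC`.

Counting 687 days back from JDN 2414885 reaches JDN 2414198, which is Meskerem 21, 1890 EC.

Meskerem 21, 1890 EC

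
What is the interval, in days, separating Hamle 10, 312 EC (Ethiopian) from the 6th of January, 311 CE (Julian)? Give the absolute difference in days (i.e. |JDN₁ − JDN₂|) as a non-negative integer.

JDN of the first date = 1838123.
JDN of the second date = 1834656.
|1834656 − 1838123| = 3467.

3467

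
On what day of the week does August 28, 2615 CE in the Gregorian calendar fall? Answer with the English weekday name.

Monday

2676408 ≡ 0 (mod 7); counting from Monday = 0 gives Monday.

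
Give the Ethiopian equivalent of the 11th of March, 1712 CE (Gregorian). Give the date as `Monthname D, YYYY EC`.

Both dates share Julian Day Number 2346425; in the Ethiopian calendar that is 4 Megabit 1704 EC.

Megabit 4, 1704 EC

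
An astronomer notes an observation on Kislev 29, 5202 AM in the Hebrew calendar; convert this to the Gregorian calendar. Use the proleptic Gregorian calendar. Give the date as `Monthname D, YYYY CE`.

December 22, 1441 CE

Julian Day Number of the source date = 2247730.
Converting JDN 2247730 to the Gregorian calendar gives 22 December 1441 CE.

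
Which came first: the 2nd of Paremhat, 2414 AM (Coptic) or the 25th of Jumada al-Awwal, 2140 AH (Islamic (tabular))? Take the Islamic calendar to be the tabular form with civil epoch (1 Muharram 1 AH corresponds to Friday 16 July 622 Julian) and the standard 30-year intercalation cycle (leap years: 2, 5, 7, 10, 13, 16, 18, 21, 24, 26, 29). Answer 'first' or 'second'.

The two dates have Julian Day Numbers 2706559 and 2706572 respectively.
Since 2706559 < 2706572, the first date comes first.

first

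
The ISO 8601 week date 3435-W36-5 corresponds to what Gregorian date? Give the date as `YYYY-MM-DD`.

3435-09-04

ISO week 1 of 3435 is the week containing the first Thursday of 3435.
Week 36, day 5 (Friday) lands on 3435-09-04.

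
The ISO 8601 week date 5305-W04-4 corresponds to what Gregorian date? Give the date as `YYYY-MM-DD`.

ISO week 1 of 5305 is the week containing the first Thursday of 5305.
Week 4, day 4 (Thursday) lands on 5305-01-22.

5305-01-22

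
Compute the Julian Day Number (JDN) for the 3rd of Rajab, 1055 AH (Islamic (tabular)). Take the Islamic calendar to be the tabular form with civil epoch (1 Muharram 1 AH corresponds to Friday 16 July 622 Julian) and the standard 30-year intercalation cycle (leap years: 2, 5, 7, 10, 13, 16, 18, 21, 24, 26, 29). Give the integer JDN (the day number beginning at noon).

2322121

Equivalently 25 August 1645 (Gregorian).
JDN 2299161 is 15 October 1582 CE (Gregorian); the target day is +22960 days from there, so JDN = 2322121.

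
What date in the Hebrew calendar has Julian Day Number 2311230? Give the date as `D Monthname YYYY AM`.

JDN 2311230 is 31 October 1615 in the Gregorian calendar.
In the Hebrew calendar that day is 8 Cheshvan 5376 AM.

8 Cheshvan 5376 AM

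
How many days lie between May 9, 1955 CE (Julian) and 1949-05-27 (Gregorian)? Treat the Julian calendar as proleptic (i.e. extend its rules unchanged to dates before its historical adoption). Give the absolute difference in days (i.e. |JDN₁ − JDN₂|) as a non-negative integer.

First date → JDN 2435250; second date → JDN 2433064.
The interval is |2435250 − 2433064| = 2186 days.

2186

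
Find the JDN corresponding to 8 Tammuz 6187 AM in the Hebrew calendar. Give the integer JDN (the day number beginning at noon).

Equivalently 4 July 2427 (Gregorian).
JDN 2451545 is 1 January 2000 CE (Gregorian); the target day is +156143 days from there, so JDN = 2607688.

2607688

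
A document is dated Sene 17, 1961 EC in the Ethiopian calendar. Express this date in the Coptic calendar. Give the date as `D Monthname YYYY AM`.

17 Paoni 1685 AM

Both dates share Julian Day Number 2440397; in the Coptic calendar that is 17 Paoni 1685 AM.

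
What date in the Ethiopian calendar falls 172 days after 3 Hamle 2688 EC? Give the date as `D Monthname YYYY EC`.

20 Tahsas 2689 EC

Counting 172 days forward from JDN 2705950 reaches JDN 2706122, which is 20 Tahsas 2689 EC.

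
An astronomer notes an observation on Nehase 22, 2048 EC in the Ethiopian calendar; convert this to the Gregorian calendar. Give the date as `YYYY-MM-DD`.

2056-08-28

Julian Day Number of the source date = 2472239.
Converting JDN 2472239 to the Gregorian calendar gives 28 August 2056 CE.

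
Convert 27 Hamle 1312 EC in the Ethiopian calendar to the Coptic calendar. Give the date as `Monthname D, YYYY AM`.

The source date corresponds to 29 July 1320 in the proleptic Gregorian calendar (JDN 2203390).
That day falls on 27 Epip 1036 AM in the Coptic calendar.

Epip 27, 1036 AM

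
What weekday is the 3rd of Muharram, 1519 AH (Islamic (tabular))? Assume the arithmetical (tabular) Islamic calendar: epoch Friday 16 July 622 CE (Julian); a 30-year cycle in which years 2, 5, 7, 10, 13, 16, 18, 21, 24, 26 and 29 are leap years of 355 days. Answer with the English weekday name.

Equivalently 8 May 2095 Gregorian, JDN 2486371.
2486371 ≡ 6 (mod 7); counting from Monday = 0 gives Sunday.

Sunday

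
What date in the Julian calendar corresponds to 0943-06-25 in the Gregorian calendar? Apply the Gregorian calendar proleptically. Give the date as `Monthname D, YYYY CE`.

At this point the Julian calendar is 5 days behind the Gregorian.
25 June 943 Gregorian − 5 days → 20 June 943 Julian.

June 20, 943 CE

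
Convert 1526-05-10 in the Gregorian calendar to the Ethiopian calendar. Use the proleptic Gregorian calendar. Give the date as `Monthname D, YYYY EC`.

Ginbot 5, 1518 EC

Julian Day Number of the source date = 2278549.
Converting JDN 2278549 to the Ethiopian calendar gives 5 Ginbot 1518 EC.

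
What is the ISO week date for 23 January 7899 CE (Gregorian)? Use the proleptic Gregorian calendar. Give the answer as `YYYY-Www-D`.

The weekday is Monday (ISO weekday 1).
That Monday belongs to ISO week 4 of ISO year 7899.

7899-W04-1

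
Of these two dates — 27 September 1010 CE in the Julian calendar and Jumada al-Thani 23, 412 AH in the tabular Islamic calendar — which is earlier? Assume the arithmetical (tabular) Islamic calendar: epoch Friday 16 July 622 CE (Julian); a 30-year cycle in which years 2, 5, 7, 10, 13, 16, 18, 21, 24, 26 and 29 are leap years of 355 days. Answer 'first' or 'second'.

First date → JDN 2090230; second date → JDN 2094255.
JDN 2090230 < JDN 2094255, so the first date is earlier.

first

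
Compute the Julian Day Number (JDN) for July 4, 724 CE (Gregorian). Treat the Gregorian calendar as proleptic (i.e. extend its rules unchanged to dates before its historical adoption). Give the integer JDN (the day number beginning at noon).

1985680

JDN 2299161 is 15 October 1582 CE (Gregorian); the target day is −313481 days from there, so JDN = 1985680.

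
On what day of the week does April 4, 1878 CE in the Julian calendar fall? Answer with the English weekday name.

Tuesday

This is JDN 2407091 (16 April 1878 Gregorian).
Since JDN mod 7 = 1 (0 = Monday), the day is Tuesday.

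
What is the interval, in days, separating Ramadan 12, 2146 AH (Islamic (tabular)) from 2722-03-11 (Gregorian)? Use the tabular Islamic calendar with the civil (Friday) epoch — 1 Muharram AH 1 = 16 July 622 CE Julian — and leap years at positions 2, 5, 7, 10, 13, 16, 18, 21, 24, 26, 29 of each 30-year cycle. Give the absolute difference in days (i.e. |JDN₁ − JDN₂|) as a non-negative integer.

JDN of the first date = 2708803.
JDN of the second date = 2715319.
|2715319 − 2708803| = 6516.

6516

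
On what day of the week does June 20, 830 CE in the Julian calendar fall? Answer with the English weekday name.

Equivalently 24 June 830 Gregorian, JDN 2024386.
JDN 2024386 mod 7 = 0, and JDN 0 was a Monday, so this is a Monday.

Monday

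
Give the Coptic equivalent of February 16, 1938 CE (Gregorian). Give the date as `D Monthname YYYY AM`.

9 Meshir 1654 AM

Julian Day Number of the source date = 2428946.
Converting JDN 2428946 to the Coptic calendar gives 9 Meshir 1654 AM.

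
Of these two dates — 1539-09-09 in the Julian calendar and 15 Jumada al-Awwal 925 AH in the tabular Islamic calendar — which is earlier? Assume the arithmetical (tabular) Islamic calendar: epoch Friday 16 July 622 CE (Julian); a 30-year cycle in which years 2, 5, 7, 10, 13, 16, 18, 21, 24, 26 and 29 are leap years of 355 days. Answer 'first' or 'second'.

First date → JDN 2283429; second date → JDN 2276007.
JDN 2276007 < JDN 2283429, so the second date is earlier.

second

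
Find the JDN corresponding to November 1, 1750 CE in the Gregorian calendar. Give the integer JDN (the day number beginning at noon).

2360539

JDN 2299161 is 15 October 1582 CE (Gregorian); the target day is +61378 days from there, so JDN = 2360539.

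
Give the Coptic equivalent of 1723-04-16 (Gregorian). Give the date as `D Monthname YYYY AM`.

10 Parmouti 1439 AM

Both dates share Julian Day Number 2350478; in the Coptic calendar that is 10 Parmouti 1439 AM.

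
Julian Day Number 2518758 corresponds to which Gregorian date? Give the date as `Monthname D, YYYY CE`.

JDN 2451545 is 1 Jan 2000; 2518758 is +67213 days from there.

January 9, 2184 CE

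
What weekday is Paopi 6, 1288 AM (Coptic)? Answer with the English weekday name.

Thursday

This is JDN 2295142 (14 October 1571 Gregorian).
2295142 ≡ 3 (mod 7); counting from Monday = 0 gives Thursday.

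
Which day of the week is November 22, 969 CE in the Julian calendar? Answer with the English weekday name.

In the proleptic Gregorian calendar this is 27 November 969 (JDN 2075311).
JDN 2075311 mod 7 = 0, and JDN 0 was a Monday, so this is a Monday.

Monday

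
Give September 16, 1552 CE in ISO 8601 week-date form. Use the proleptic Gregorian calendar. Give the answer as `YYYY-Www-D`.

1552-W38-2

The weekday is Tuesday (ISO weekday 2).
That Tuesday belongs to ISO week 38 of ISO year 1552.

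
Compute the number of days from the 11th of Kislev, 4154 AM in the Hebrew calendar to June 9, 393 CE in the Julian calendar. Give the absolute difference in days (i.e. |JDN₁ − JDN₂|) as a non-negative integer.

175

First date → JDN 1864936; second date → JDN 1864761.
The interval is |1864936 − 1864761| = 175 days.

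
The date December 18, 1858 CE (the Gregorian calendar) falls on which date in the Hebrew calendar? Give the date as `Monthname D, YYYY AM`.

Tevet 11, 5619 AM

Both dates share Julian Day Number 2400032; in the Hebrew calendar that is 11 Tevet 5619 AM.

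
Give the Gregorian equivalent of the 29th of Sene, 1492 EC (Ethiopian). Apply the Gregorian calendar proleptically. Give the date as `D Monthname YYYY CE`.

Julian Day Number of the source date = 2269107.
Converting JDN 2269107 to the Gregorian calendar gives 3 July 1500 CE.

3 July 1500 CE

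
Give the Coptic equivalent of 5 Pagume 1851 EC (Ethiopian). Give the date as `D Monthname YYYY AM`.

The source date corresponds to 9 September 1859 in the Gregorian calendar (JDN 2400297).
That day falls on 5 Pi Kogi Enavot 1575 AM in the Coptic calendar.

5 Pi Kogi Enavot 1575 AM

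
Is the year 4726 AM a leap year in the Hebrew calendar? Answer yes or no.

yes

Hebrew year 4726 is year 14 of its 19-year Metonic cycle; leap years are at positions 3, 6, 8, 11, 14, 17, 19, so it is a leap year (13 months).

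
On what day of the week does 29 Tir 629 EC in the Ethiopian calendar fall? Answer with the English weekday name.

Friday

In the proleptic Gregorian calendar this is 27 January 637 (JDN 1953746).
Since JDN mod 7 = 4 (0 = Monday), the day is Friday.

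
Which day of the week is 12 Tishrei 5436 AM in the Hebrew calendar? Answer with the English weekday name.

Wednesday

In the Gregorian calendar this is 2 October 1675 (JDN 2333116).
JDN 2333116 mod 7 = 2, and JDN 0 was a Monday, so this is a Wednesday.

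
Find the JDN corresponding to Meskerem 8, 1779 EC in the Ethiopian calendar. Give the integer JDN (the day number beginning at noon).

Equivalently 16 September 1786 (Gregorian).
JDN 2299161 is 15 October 1582 CE (Gregorian); the target day is +74481 days from there, so JDN = 2373642.

2373642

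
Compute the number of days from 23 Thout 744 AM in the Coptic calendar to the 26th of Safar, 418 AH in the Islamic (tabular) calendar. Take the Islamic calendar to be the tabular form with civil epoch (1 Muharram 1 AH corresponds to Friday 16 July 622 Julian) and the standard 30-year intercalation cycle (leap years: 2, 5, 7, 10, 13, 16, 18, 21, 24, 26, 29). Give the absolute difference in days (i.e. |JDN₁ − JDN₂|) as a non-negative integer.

167

First date → JDN 2096433; second date → JDN 2096266.
The interval is |2096433 − 2096266| = 167 days.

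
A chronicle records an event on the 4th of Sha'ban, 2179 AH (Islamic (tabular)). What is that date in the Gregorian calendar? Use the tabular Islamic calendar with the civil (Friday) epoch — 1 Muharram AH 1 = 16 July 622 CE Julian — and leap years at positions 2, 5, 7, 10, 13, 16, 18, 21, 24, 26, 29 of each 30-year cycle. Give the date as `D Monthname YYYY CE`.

8 April 2736 CE

Both dates share Julian Day Number 2720461; in the Gregorian calendar that is 8 April 2736 CE.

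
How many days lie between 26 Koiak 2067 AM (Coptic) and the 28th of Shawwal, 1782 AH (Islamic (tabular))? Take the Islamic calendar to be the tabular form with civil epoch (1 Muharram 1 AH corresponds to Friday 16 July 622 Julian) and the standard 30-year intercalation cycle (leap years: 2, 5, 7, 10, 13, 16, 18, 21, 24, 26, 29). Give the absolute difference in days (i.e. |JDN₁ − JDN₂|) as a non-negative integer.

109

First date → JDN 2579751; second date → JDN 2579860.
The interval is |2579751 − 2579860| = 109 days.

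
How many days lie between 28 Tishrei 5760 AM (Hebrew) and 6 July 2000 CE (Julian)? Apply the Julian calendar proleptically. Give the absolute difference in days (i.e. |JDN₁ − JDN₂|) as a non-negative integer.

JDN of the first date = 2451460.
JDN of the second date = 2451745.
|2451745 − 2451460| = 285.

285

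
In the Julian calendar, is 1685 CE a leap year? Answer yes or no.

1685 mod 4 = 1, so it is a common year in the Julian calendar.

no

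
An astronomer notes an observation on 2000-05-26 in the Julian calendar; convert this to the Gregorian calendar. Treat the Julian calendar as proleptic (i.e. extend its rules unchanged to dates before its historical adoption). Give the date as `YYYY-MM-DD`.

At this point the Julian calendar is 13 days behind the Gregorian.
26 May 2000 Julian + 13 days → 8 June 2000 Gregorian.

2000-06-08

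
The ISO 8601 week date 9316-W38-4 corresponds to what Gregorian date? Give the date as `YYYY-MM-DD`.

ISO week 1 of 9316 is the week containing the first Thursday of 9316.
Week 38, day 4 (Thursday) lands on 9316-09-17.

9316-09-17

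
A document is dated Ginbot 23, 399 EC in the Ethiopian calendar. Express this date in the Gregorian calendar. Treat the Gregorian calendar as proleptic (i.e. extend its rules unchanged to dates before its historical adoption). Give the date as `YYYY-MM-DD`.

Both dates share Julian Day Number 1869852; in the Gregorian calendar that is 19 May 407 CE.

0407-05-19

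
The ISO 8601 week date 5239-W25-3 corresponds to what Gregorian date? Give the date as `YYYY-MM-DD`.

ISO week 1 of 5239 is the week containing the first Thursday of 5239.
Week 25, day 3 (Wednesday) lands on 5239-06-22.

5239-06-22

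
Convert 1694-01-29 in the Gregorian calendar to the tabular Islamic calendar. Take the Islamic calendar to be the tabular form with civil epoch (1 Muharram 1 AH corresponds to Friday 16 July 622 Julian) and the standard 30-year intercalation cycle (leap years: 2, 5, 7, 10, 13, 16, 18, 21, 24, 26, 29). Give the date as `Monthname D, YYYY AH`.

Jumada al-Thani 2, 1105 AH

Julian Day Number of the source date = 2339810.
Converting JDN 2339810 to the tabular Islamic calendar gives 2 Jumada al-Thani 1105 AH.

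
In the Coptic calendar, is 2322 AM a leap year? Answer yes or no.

no

2322 mod 4 = 2; in the Coptic calendar a year is leap when year mod 4 = 3, so it is a common year.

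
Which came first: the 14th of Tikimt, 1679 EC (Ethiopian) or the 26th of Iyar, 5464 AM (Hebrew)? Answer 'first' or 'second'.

Converting both to JDN: 2337153 vs 2343583; the smaller is the first.

first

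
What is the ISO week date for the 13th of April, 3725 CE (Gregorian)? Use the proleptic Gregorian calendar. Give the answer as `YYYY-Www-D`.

3725-W15-5

The weekday is Friday (ISO weekday 5).
That Friday belongs to ISO week 15 of ISO year 3725.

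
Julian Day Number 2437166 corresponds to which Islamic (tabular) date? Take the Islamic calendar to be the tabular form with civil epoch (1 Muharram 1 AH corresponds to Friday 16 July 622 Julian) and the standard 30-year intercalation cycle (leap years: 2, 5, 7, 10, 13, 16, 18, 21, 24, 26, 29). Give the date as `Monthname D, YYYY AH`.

Safar 25, 1380 AH

JDN 2437166 is 19 August 1960 in the Gregorian calendar.
In the tabular Islamic calendar that day is Safar 25, 1380 AH.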